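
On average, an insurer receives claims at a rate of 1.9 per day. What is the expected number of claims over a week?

13.3

E[N] = λt = 1.9 × 7 = 13.3 (a week = 7 days).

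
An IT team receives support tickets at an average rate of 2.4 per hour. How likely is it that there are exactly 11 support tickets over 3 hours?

0.0504

Over the interval, μ = 2.4 × 3 = 7.2 (3 hours).
P(N = 11) = e^(−μ) μ^11/11! = e^(−7.2) · 7.2^11/39916800 ≈ 0.0504.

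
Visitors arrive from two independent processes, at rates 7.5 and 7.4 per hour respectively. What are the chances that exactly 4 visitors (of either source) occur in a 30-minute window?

0.0746

Independent Poisson processes superpose: combined rate λ = 7.5 + 7.4 = 14.9 per hour.
Over the interval, μ = 14.9 × 0.5 = 7.45 (a 30-minute window = 0.5 hours).
P(N = 4) = e^(−7.45) · 7.45^4/4! ≈ 0.0746.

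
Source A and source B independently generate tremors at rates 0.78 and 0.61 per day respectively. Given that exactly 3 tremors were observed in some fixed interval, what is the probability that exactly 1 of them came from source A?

Given the total, each event is independently from source A with probability p = λ_A/(λ_A+λ_B) = 0.78/1.39 ≈ 0.5612.
So K ~ Binomial(3, 0.78/1.39): P(K = 1) = C(3,1) · (0.78/1.39)^1 · (0.61/1.39)^2 ≈ 0.3242.

0.3242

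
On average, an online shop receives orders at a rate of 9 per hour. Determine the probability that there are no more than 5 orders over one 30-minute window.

0.7029

Over the interval, μ = 9 × 0.5 = 4.5 (a 30-minute window = 0.5 hours).
P(N ≤ 5) = Σ_{j=0}^{5} e^(−μ) μ^j/j! ≈ 0.7029.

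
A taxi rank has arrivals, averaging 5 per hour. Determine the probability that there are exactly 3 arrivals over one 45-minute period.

Over the interval, μ = 5 × 0.75 = 3.75 (a 45-minute period = 0.75 hours).
P(N = 3) = e^(−μ) μ^3/3! = e^(−3.75) · 3.75^3/6 ≈ 0.2067.

0.2067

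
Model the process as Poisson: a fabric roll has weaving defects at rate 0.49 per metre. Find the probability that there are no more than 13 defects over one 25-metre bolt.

Over the interval, μ = 0.49 × 25 = 12.25 (a 25-metre bolt = 25 metres).
P(N ≤ 13) = Σ_{j=0}^{13} e^(−μ) μ^j/j! ≈ 0.6549.

0.6549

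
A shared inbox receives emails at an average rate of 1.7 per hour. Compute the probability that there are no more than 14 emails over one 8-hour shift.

Over the interval, μ = 1.7 × 8 = 13.6 (an 8-hour shift = 8 hours).
P(N ≤ 14) = Σ_{j=0}^{14} e^(−μ) μ^j/j! ≈ 0.6128.

0.6128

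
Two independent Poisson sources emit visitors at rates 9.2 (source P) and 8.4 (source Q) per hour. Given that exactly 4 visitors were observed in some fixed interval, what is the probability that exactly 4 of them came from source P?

Given the total, each event is independently from source P with probability p = λ_P/(λ_P+λ_Q) = 9.2/17.6 ≈ 0.5227.
So K ~ Binomial(4, 9.2/17.6): P(K = 4) = C(4,4) · (9.2/17.6)^4 · (8.4/17.6)^0 ≈ 0.0747.

0.0747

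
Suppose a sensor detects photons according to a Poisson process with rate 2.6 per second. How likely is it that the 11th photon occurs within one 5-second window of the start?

0.7483

Over the interval, μ = 2.6 × 5 = 13 (a 5-second window = 5 seconds).
The 11th arrival falls in the interval iff at least 11 events occur there: P(S_11 ≤ t) = P(N ≥ 11) = 1 − P(N ≤ 10) ≈ 0.7483.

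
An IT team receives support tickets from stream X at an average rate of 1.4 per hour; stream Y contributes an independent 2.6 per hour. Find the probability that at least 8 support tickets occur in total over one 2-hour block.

0.5470

Independent Poisson processes superpose: combined rate λ = 1.4 + 2.6 = 4 per hour.
Over the interval, μ = 4 × 2 = 8 (a 2-hour block = 2 hours).
P(N ≥ 8) = 1 − P(N ≤ 7) ≈ 0.5470.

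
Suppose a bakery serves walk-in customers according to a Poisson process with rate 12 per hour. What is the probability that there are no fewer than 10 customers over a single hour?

With mean μ = 12 per hour,
P(N ≥ 10) = 1 − P(N ≤ 9) = 1 − Σ_{j=0}^{9} e^(−μ) μ^j/j! ≈ 0.7576.

0.7576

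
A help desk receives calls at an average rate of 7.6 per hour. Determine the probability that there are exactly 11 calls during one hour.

0.0613

With mean μ = 7.6 per hour,
P(N = 11) = e^(−μ) μ^11/11! = e^(−7.6) · 7.6^11/39916800 ≈ 0.0613.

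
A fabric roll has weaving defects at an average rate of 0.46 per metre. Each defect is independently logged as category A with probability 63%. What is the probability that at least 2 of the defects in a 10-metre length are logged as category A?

Thinning: the defects that are logged as category A themselves form a Poisson process with rate 0.63 × 0.46 = 0.2898 per metre.
Over the interval, μ = 0.2898 × 10 = 2.898 (a 10-metre length = 10 metres).
P(N ≥ 2) = 1 − P(N ≤ 1) ≈ 0.7851.

0.7851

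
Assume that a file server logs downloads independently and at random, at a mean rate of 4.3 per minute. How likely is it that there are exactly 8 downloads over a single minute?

With mean μ = 4.3 per minute,
P(N = 8) = e^(−μ) μ^8/8! = e^(−4.3) · 4.3^8/40320 ≈ 0.0393.

0.0393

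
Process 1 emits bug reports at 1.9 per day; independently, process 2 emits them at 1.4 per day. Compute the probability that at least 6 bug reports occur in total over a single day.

0.1171

Independent Poisson processes superpose: combined rate λ = 1.9 + 1.4 = 3.3 per day.
So μ = 3.3.
P(N ≥ 6) = 1 − P(N ≤ 5) ≈ 0.1171.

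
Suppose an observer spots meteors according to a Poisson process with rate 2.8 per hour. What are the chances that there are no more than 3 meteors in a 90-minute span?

0.3954

Over the interval, μ = 2.8 × 1.5 = 4.2 (a 90-minute span = 1.5 hours).
P(N ≤ 3) = Σ_{j=0}^{3} e^(−μ) μ^j/j! ≈ 0.3954.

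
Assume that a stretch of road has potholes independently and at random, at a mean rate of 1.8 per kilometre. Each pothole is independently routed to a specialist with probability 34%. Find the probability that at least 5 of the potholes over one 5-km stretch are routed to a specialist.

Thinning: the potholes that are routed to a specialist themselves form a Poisson process with rate 0.34 × 1.8 = 0.612 per kilometre.
Over the interval, μ = 0.612 × 5 = 3.06 (a 5-km stretch = 5 kilometres).
P(N ≥ 5) = 1 − P(N ≤ 4) ≈ 0.1949.

0.1949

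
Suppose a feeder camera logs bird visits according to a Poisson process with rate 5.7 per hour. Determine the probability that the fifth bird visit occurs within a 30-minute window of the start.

Over the interval, μ = 5.7 × 0.5 = 2.85 (a 30-minute window = 0.5 hours).
The fifth arrival falls in the interval iff at least 5 events occur there: P(S_5 ≤ t) = P(N ≥ 5) = 1 − P(N ≤ 4) ≈ 0.1602.

0.1602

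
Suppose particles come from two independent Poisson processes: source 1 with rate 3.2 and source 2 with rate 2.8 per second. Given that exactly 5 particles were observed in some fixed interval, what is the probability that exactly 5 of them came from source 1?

Given the total, each event is independently from source 1 with probability p = λ_1/(λ_1+λ_2) = 3.2/6 ≈ 0.5333.
So K ~ Binomial(5, 3.2/6): P(K = 5) = C(5,5) · (3.2/6)^5 · (2.8/6)^0 ≈ 0.0432.

0.0432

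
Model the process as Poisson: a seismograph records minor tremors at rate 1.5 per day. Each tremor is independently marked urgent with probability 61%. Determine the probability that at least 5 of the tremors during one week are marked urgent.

Thinning: the tremors that are marked urgent themselves form a Poisson process with rate 0.61 × 1.5 = 0.915 per day.
Over the interval, μ = 0.915 × 7 = 6.405 (a week = 7 days).
P(N ≥ 5) = 1 − P(N ≤ 4) ≈ 0.7655.

0.7655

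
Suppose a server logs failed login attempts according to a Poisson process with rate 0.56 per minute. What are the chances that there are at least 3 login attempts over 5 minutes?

Over the interval, μ = 0.56 × 5 = 2.8 (5 minutes).
P(N ≥ 3) = 1 − P(N ≤ 2) = 1 − Σ_{j=0}^{2} e^(−μ) μ^j/j! ≈ 0.5305.

0.5305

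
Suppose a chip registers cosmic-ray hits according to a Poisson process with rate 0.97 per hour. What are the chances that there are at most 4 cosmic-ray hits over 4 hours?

Over the interval, μ = 0.97 × 4 = 3.88 (4 hours).
P(N ≤ 4) = Σ_{j=0}^{4} e^(−μ) μ^j/j! ≈ 0.6523.

0.6523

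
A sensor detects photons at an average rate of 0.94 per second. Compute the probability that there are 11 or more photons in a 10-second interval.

0.3424

Over the interval, μ = 0.94 × 10 = 9.4 (a 10-second interval = 10 seconds).
P(N ≥ 11) = 1 − P(N ≤ 10) = 1 − Σ_{j=0}^{10} e^(−μ) μ^j/j! ≈ 0.3424.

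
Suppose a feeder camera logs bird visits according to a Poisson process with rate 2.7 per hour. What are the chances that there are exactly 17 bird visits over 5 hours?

Over the interval, μ = 2.7 × 5 = 13.5 (5 hours).
P(N = 17) = e^(−μ) μ^17/17! = e^(−13.5) · 13.5^17/355687428096000 ≈ 0.0633.

0.0633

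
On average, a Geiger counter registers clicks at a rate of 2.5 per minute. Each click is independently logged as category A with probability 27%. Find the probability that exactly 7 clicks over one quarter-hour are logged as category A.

0.0867

Thinning: the clicks that are logged as category A themselves form a Poisson process with rate 0.27 × 2.5 = 0.675 per minute.
Over the interval, μ = 0.675 × 15 = 10.125 (a quarter-hour = 15 minutes).
P(N = 7) = e^(−10.125) · 10.125^7/7! ≈ 0.0867.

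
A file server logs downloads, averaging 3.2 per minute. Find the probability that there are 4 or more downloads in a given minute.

0.3975

With mean μ = 3.2 per minute,
P(N ≥ 4) = 1 − P(N ≤ 3) = 1 − Σ_{j=0}^{3} e^(−μ) μ^j/j! ≈ 0.3975.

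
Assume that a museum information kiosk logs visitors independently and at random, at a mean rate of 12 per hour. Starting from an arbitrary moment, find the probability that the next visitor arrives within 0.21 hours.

Inter-arrival times are exponential with rate λ = 12 per hour.
P(T ≤ 0.21) = 1 − e^(−λt) = 1 − e^(−12 × 0.21) = 1 − e^(−2.52) ≈ 0.9195.

0.9195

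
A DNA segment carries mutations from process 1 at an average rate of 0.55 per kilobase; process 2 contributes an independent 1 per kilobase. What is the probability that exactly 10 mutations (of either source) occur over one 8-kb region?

Independent Poisson processes superpose: combined rate λ = 0.55 + 1 = 1.55 per kilobase.
Over the interval, μ = 1.55 × 8 = 12.4 (an 8-kb region = 8 kilobases).
P(N = 10) = e^(−12.4) · 12.4^10/10! ≈ 0.0975.

0.0975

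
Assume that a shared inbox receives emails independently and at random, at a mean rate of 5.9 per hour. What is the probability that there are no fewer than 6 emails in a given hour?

0.5381

With mean μ = 5.9 per hour,
P(N ≥ 6) = 1 − P(N ≤ 5) = 1 − Σ_{j=0}^{5} e^(−μ) μ^j/j! ≈ 0.5381.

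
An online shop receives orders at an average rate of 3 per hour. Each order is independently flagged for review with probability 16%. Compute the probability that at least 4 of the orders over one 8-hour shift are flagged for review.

0.5347

Thinning: the orders that are flagged for review themselves form a Poisson process with rate 0.16 × 3 = 0.48 per hour.
Over the interval, μ = 0.48 × 8 = 3.84 (an 8-hour shift = 8 hours).
P(N ≥ 4) = 1 − P(N ≤ 3) ≈ 0.5347.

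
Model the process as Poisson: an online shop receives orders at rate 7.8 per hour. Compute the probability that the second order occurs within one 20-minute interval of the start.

Over the interval, μ = 7.8 × 1/3 = 2.6 (a 20-minute interval = 1/3 hours).
The second arrival falls in the interval iff at least 2 events occur there: P(S_2 ≤ t) = P(N ≥ 2) = 1 − P(N ≤ 1) ≈ 0.7326.

0.7326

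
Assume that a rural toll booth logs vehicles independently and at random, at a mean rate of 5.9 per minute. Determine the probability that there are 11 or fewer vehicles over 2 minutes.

Over the interval, μ = 5.9 × 2 = 11.8 (2 minutes).
P(N ≤ 11) = Σ_{j=0}^{11} e^(−μ) μ^j/j! ≈ 0.4847.

0.4847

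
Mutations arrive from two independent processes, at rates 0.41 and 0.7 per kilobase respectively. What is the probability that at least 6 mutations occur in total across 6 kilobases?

Independent Poisson processes superpose: combined rate λ = 0.41 + 0.7 = 1.11 per kilobase.
Over the interval, μ = 1.11 × 6 = 6.66 (6 kilobases).
P(N ≥ 6) = 1 − P(N ≤ 5) ≈ 0.6538.

0.6538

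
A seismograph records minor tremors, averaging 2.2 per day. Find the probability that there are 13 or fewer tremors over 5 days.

0.7813

Over the interval, μ = 2.2 × 5 = 11 (5 days).
P(N ≤ 13) = Σ_{j=0}^{13} e^(−μ) μ^j/j! ≈ 0.7813.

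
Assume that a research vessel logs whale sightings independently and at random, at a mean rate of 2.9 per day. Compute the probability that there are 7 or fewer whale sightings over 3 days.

Over the interval, μ = 2.9 × 3 = 8.7 (3 days).
P(N ≤ 7) = Σ_{j=0}^{7} e^(−μ) μ^j/j! ≈ 0.3602.

0.3602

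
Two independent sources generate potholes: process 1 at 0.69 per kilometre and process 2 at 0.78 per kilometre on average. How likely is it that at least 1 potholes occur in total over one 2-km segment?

Independent Poisson processes superpose: combined rate λ = 0.69 + 0.78 = 1.47 per kilometre.
Over the interval, μ = 1.47 × 2 = 2.94 (a 2-km segment = 2 kilometres).
P(N ≥ 1) = 1 − P(N ≤ 0) ≈ 0.9471.

0.9471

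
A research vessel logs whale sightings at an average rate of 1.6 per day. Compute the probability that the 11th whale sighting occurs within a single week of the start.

Over the interval, μ = 1.6 × 7 = 11.2 (a week = 7 days).
The 11th arrival falls in the interval iff at least 11 events occur there: P(S_11 ≤ t) = P(N ≥ 11) = 1 − P(N ≤ 10) ≈ 0.5638.

0.5638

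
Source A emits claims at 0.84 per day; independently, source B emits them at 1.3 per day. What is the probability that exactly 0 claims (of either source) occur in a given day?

0.1177

Independent Poisson processes superpose: combined rate λ = 0.84 + 1.3 = 2.14 per day.
So μ = 2.14.
P(N = 0) = e^(−2.14) · 2.14^0/0! ≈ 0.1177.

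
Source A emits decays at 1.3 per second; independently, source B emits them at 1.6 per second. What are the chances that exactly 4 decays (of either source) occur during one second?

0.1622

Independent Poisson processes superpose: combined rate λ = 1.3 + 1.6 = 2.9 per second.
So μ = 2.9.
P(N = 4) = e^(−2.9) · 2.9^4/4! ≈ 0.1622.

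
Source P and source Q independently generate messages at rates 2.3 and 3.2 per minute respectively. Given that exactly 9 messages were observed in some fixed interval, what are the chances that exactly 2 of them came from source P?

Given the total, each event is independently from source P with probability p = λ_P/(λ_P+λ_Q) = 2.3/5.5 ≈ 0.4182.
So K ~ Binomial(9, 2.3/5.5): P(K = 2) = C(9,2) · (2.3/5.5)^2 · (3.2/5.5)^7 ≈ 0.1421.

0.1421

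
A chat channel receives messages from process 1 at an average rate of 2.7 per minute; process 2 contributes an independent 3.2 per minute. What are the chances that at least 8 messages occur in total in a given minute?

0.2424

Independent Poisson processes superpose: combined rate λ = 2.7 + 3.2 = 5.9 per minute.
So μ = 5.9.
P(N ≥ 8) = 1 − P(N ≤ 7) ≈ 0.2424.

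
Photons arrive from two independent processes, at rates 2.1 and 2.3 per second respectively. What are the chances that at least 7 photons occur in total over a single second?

0.1564

Independent Poisson processes superpose: combined rate λ = 2.1 + 2.3 = 4.4 per second.
So μ = 4.4.
P(N ≥ 7) = 1 − P(N ≤ 6) ≈ 0.1564.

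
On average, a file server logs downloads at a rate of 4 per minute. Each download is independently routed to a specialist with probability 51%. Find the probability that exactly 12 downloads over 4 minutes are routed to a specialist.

0.0520

Thinning: the downloads that are routed to a specialist themselves form a Poisson process with rate 0.51 × 4 = 2.04 per minute.
Over the interval, μ = 2.04 × 4 = 8.16 (4 minutes).
P(N = 12) = e^(−8.16) · 8.16^12/12! ≈ 0.0520.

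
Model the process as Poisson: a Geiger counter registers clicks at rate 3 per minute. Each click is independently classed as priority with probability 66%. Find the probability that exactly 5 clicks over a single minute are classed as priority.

0.0350

Thinning: the clicks that are classed as priority themselves form a Poisson process with rate 0.66 × 3 = 1.98 per minute.
So μ = 1.98.
P(N = 5) = e^(−1.98) · 1.98^5/5! ≈ 0.0350.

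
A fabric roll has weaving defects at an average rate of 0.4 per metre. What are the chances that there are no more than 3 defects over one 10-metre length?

Over the interval, μ = 0.4 × 10 = 4 (a 10-metre length = 10 metres).
P(N ≤ 3) = Σ_{j=0}^{3} e^(−μ) μ^j/j! ≈ 0.4335.

0.4335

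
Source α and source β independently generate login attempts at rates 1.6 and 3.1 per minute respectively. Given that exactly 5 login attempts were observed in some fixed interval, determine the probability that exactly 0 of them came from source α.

Given the total, each event is independently from source α with probability p = λ_α/(λ_α+λ_β) = 1.6/4.7 ≈ 0.3404.
So K ~ Binomial(5, 1.6/4.7): P(K = 0) = C(5,0) · (1.6/4.7)^0 · (3.1/4.7)^5 ≈ 0.1248.

0.1248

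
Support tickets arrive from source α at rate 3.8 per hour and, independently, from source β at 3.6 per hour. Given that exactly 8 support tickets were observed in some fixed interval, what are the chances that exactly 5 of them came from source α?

Given the total, each event is independently from source α with probability p = λ_α/(λ_α+λ_β) = 3.8/7.4 ≈ 0.5135.
So K ~ Binomial(8, 3.8/7.4): P(K = 5) = C(8,5) · (3.8/7.4)^5 · (3.6/7.4)^3 ≈ 0.2302.

0.2302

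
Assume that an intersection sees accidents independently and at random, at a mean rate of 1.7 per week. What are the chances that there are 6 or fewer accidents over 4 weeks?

Over the interval, μ = 1.7 × 4 = 6.8 (4 weeks).
P(N ≤ 6) = Σ_{j=0}^{6} e^(−μ) μ^j/j! ≈ 0.4799.

0.4799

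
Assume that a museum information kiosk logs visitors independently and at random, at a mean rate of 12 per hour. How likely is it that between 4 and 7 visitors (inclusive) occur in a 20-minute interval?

Over the interval, μ = 12 × 1/3 = 4 (a 20-minute interval = 1/3 hours).
P(4 ≤ N ≤ 7) = Σ_{j=4}^{7} e^(−4) · 4^j/j! ≈ 0.5154.

0.5154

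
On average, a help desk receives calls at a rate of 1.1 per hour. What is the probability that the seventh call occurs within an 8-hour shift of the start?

Over the interval, μ = 1.1 × 8 = 8.8 (an 8-hour shift = 8 hours).
The seventh arrival falls in the interval iff at least 7 events occur there: P(S_7 ≤ t) = P(N ≥ 7) = 1 − P(N ≤ 6) ≈ 0.7744.

0.7744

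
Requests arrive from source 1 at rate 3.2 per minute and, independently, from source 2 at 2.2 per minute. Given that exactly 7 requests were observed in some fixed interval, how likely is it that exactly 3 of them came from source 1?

0.2007

Given the total, each event is independently from source 1 with probability p = λ_1/(λ_1+λ_2) = 3.2/5.4 ≈ 0.5926.
So K ~ Binomial(7, 3.2/5.4): P(K = 3) = C(7,3) · (3.2/5.4)^3 · (2.2/5.4)^4 ≈ 0.2007.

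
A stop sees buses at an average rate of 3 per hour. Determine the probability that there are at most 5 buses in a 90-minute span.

0.7029

Over the interval, μ = 3 × 1.5 = 4.5 (a 90-minute span = 1.5 hours).
P(N ≤ 5) = Σ_{j=0}^{5} e^(−μ) μ^j/j! ≈ 0.7029.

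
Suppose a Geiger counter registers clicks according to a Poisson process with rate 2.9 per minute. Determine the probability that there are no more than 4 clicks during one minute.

With mean μ = 2.9 per minute,
P(N ≤ 4) = Σ_{j=0}^{4} e^(−μ) μ^j/j! ≈ 0.8318.

0.8318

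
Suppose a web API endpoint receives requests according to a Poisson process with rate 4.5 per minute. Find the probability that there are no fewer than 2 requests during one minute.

0.9389

With mean μ = 4.5 per minute,
P(N ≥ 2) = 1 − P(N ≤ 1) = 1 − Σ_{j=0}^{1} e^(−μ) μ^j/j! ≈ 0.9389.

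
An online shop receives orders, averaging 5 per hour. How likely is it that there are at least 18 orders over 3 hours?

Over the interval, μ = 5 × 3 = 15 (3 hours).
P(N ≥ 18) = 1 − P(N ≤ 17) = 1 − Σ_{j=0}^{17} e^(−μ) μ^j/j! ≈ 0.2511.

0.2511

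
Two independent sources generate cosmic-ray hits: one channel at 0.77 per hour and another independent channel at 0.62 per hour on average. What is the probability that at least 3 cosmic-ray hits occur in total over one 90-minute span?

0.3463

Independent Poisson processes superpose: combined rate λ = 0.77 + 0.62 = 1.39 per hour.
Over the interval, μ = 1.39 × 1.5 = 2.085 (a 90-minute span = 1.5 hours).
P(N ≥ 3) = 1 − P(N ≤ 2) ≈ 0.3463.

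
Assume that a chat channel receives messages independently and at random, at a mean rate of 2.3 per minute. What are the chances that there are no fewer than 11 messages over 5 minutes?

Over the interval, μ = 2.3 × 5 = 11.5 (5 minutes).
P(N ≥ 11) = 1 − P(N ≤ 10) = 1 − Σ_{j=0}^{10} e^(−μ) μ^j/j! ≈ 0.5983.

0.5983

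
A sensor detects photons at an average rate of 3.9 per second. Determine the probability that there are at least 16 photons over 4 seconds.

0.4931

Over the interval, μ = 3.9 × 4 = 15.6 (4 seconds).
P(N ≥ 16) = 1 − P(N ≤ 15) = 1 − Σ_{j=0}^{15} e^(−μ) μ^j/j! ≈ 0.4931.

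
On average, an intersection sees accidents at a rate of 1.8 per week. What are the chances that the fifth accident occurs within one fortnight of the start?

Over the interval, μ = 1.8 × 2 = 3.6 (a fortnight = 2 weeks).
The fifth arrival falls in the interval iff at least 5 events occur there: P(S_5 ≤ t) = P(N ≥ 5) = 1 − P(N ≤ 4) ≈ 0.2936.

0.2936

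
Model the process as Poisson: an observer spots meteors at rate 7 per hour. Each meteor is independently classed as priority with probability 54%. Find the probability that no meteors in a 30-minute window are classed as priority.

0.1511

Thinning: the meteors that are classed as priority themselves form a Poisson process with rate 0.54 × 7 = 3.78 per hour.
Over the interval, μ = 3.78 × 0.5 = 1.89 (a 30-minute window = 0.5 hours).
P(N = 0) = e^(−1.89) · 1.89^0/0! ≈ 0.1511.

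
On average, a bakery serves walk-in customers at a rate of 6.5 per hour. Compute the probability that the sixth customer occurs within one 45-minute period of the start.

Over the interval, μ = 6.5 × 0.75 = 4.875 (a 45-minute period = 0.75 hours).
The sixth arrival falls in the interval iff at least 6 events occur there: P(S_6 ≤ t) = P(N ≥ 6) = 1 − P(N ≤ 5) ≈ 0.3621.

0.3621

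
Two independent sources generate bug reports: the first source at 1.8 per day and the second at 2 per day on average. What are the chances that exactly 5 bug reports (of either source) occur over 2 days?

0.1057

Independent Poisson processes superpose: combined rate λ = 1.8 + 2 = 3.8 per day.
Over the interval, μ = 3.8 × 2 = 7.6 (2 days).
P(N = 5) = e^(−7.6) · 7.6^5/5! ≈ 0.1057.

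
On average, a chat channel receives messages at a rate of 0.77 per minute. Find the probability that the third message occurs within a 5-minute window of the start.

Over the interval, μ = 0.77 × 5 = 3.85 (a 5-minute window = 5 minutes).
The third arrival falls in the interval iff at least 3 events occur there: P(S_3 ≤ t) = P(N ≥ 3) = 1 − P(N ≤ 2) ≈ 0.7391.

0.7391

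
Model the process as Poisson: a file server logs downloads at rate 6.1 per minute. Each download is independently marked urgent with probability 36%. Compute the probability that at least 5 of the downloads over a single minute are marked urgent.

0.0721

Thinning: the downloads that are marked urgent themselves form a Poisson process with rate 0.36 × 6.1 = 2.196 per minute.
So μ = 2.196.
P(N ≥ 5) = 1 − P(N ≤ 4) ≈ 0.0721.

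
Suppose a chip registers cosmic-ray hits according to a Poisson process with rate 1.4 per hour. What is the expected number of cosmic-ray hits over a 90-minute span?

2.1

E[N] = λt = 1.4 × 1.5 = 2.1 (a 90-minute span = 1.5 hours).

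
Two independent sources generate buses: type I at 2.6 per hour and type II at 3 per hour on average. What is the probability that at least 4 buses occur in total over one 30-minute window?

Independent Poisson processes superpose: combined rate λ = 2.6 + 3 = 5.6 per hour.
Over the interval, μ = 5.6 × 0.5 = 2.8 (a 30-minute window = 0.5 hours).
P(N ≥ 4) = 1 − P(N ≤ 3) ≈ 0.3081.

0.3081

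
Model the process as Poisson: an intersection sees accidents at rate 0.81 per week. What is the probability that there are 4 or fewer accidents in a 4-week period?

0.7735

Over the interval, μ = 0.81 × 4 = 3.24 (a 4-week period = 4 weeks).
P(N ≤ 4) = Σ_{j=0}^{4} e^(−μ) μ^j/j! ≈ 0.7735.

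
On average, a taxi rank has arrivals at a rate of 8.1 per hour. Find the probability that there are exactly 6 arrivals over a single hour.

With mean μ = 8.1 per hour,
P(N = 6) = e^(−μ) μ^6/6! = e^(−8.1) · 8.1^6/720 ≈ 0.1191.

0.1191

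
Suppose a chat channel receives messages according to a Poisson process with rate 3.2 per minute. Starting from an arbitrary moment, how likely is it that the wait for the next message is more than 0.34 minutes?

The wait for the next event is exponential with rate λ = 3.2 per minute.
P(T > 0.34) = e^(−λt) = e^(−3.2 × 0.34) = e^(−1.088) ≈ 0.3369.

0.3369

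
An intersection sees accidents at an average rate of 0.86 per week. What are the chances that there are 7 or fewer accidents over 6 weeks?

Over the interval, μ = 0.86 × 6 = 5.16 (6 weeks).
P(N ≤ 7) = Σ_{j=0}^{7} e^(−μ) μ^j/j! ≈ 0.8494.

0.8494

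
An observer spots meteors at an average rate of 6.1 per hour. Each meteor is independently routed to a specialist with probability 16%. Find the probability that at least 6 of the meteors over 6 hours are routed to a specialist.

0.5309

Thinning: the meteors that are routed to a specialist themselves form a Poisson process with rate 0.16 × 6.1 = 0.976 per hour.
Over the interval, μ = 0.976 × 6 = 5.856 (6 hours).
P(N ≥ 6) = 1 − P(N ≤ 5) ≈ 0.5309.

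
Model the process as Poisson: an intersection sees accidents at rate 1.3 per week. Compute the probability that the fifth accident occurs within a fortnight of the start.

0.1226

Over the interval, μ = 1.3 × 2 = 2.6 (a fortnight = 2 weeks).
The fifth arrival falls in the interval iff at least 5 events occur there: P(S_5 ≤ t) = P(N ≥ 5) = 1 − P(N ≤ 4) ≈ 0.1226.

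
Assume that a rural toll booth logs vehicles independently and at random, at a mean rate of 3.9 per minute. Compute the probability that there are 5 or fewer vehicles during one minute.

0.8006

With mean μ = 3.9 per minute,
P(N ≤ 5) = Σ_{j=0}^{5} e^(−μ) μ^j/j! ≈ 0.8006.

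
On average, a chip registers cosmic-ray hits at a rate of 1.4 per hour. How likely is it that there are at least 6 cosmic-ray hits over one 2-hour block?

Over the interval, μ = 1.4 × 2 = 2.8 (a 2-hour block = 2 hours).
P(N ≥ 6) = 1 − P(N ≤ 5) = 1 − Σ_{j=0}^{5} e^(−μ) μ^j/j! ≈ 0.0651.

0.0651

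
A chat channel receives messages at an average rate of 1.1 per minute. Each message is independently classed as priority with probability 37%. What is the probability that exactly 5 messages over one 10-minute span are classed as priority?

Thinning: the messages that are classed as priority themselves form a Poisson process with rate 0.37 × 1.1 = 0.407 per minute.
Over the interval, μ = 0.407 × 10 = 4.07 (a 10-minute span = 10 minutes).
P(N = 5) = e^(−4.07) · 4.07^5/5! ≈ 0.1589.

0.1589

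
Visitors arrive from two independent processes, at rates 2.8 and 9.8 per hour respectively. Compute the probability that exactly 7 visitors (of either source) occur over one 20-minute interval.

0.0686

Independent Poisson processes superpose: combined rate λ = 2.8 + 9.8 = 12.6 per hour.
Over the interval, μ = 12.6 × 1/3 = 4.2 (a 20-minute interval = 1/3 hours).
P(N = 7) = e^(−4.2) · 4.2^7/7! ≈ 0.0686.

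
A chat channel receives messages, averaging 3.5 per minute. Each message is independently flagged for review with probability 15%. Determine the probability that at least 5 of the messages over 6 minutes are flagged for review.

Thinning: the messages that are flagged for review themselves form a Poisson process with rate 0.15 × 3.5 = 0.525 per minute.
Over the interval, μ = 0.525 × 6 = 3.15 (6 minutes).
P(N ≥ 5) = 1 − P(N ≤ 4) ≈ 0.2105.

0.2105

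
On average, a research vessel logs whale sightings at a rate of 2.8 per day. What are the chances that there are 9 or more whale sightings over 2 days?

0.1143

Over the interval, μ = 2.8 × 2 = 5.6 (2 days).
P(N ≥ 9) = 1 − P(N ≤ 8) = 1 − Σ_{j=0}^{8} e^(−μ) μ^j/j! ≈ 0.1143.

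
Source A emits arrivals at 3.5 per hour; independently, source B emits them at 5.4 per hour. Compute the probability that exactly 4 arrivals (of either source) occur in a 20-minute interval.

0.1661

Independent Poisson processes superpose: combined rate λ = 3.5 + 5.4 = 8.9 per hour.
Over the interval, μ = 8.9 × 1/3 ≈ 2.96667 (a 20-minute interval = 1/3 hours).
P(N = 4) = e^(−2.96667) · 2.96667^4/4! ≈ 0.1661.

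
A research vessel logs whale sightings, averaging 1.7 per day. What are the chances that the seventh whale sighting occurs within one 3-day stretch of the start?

Over the interval, μ = 1.7 × 3 = 5.1 (a 3-day stretch = 3 days).
The seventh arrival falls in the interval iff at least 7 events occur there: P(S_7 ≤ t) = P(N ≥ 7) = 1 − P(N ≤ 6) ≈ 0.2526.

0.2526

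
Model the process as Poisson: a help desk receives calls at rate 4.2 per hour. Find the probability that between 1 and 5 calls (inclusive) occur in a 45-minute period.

0.8574

Over the interval, μ = 4.2 × 0.75 = 3.15 (a 45-minute period = 0.75 hours).
P(1 ≤ N ≤ 5) = Σ_{j=1}^{5} e^(−3.15) · 3.15^j/j! ≈ 0.8574.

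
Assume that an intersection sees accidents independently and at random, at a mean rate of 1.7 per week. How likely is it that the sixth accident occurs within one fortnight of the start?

Over the interval, μ = 1.7 × 2 = 3.4 (a fortnight = 2 weeks).
The sixth arrival falls in the interval iff at least 6 events occur there: P(S_6 ≤ t) = P(N ≥ 6) = 1 − P(N ≤ 5) ≈ 0.1295.

0.1295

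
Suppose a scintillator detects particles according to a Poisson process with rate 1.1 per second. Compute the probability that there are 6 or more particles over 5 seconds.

0.4711

Over the interval, μ = 1.1 × 5 = 5.5 (5 seconds).
P(N ≥ 6) = 1 − P(N ≤ 5) = 1 − Σ_{j=0}^{5} e^(−μ) μ^j/j! ≈ 0.4711.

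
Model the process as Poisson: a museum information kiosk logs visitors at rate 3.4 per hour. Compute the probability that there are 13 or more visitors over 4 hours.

Over the interval, μ = 3.4 × 4 = 13.6 (4 hours).
P(N ≥ 13) = 1 − P(N ≤ 12) = 1 − Σ_{j=0}^{12} e^(−μ) μ^j/j! ≈ 0.6011.

0.6011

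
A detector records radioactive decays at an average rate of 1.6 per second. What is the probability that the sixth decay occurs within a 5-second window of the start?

0.8088

Over the interval, μ = 1.6 × 5 = 8 (a 5-second window = 5 seconds).
The sixth arrival falls in the interval iff at least 6 events occur there: P(S_6 ≤ t) = P(N ≥ 6) = 1 − P(N ≤ 5) ≈ 0.8088.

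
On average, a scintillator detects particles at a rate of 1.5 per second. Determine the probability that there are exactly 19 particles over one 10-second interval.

Over the interval, μ = 1.5 × 10 = 15 (a 10-second interval = 10 seconds).
P(N = 19) = e^(−μ) μ^19/19! = e^(−15) · 15^19/121645100408832000 ≈ 0.0557.

0.0557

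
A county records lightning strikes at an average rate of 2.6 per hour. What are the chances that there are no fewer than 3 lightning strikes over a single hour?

0.4816

With mean μ = 2.6 per hour,
P(N ≥ 3) = 1 − P(N ≤ 2) = 1 − Σ_{j=0}^{2} e^(−μ) μ^j/j! ≈ 0.4816.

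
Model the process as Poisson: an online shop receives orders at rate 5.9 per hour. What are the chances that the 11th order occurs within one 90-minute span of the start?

Over the interval, μ = 5.9 × 1.5 = 8.85 (a 90-minute span = 1.5 hours).
The 11th arrival falls in the interval iff at least 11 events occur there: P(S_11 ≤ t) = P(N ≥ 11) = 1 − P(N ≤ 10) ≈ 0.2764.

0.2764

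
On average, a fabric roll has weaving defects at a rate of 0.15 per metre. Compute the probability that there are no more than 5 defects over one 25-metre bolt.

0.8229

Over the interval, μ = 0.15 × 25 = 3.75 (a 25-metre bolt = 25 metres).
P(N ≤ 5) = Σ_{j=0}^{5} e^(−μ) μ^j/j! ≈ 0.8229.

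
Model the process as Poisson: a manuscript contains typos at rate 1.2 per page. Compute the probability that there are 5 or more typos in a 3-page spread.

Over the interval, μ = 1.2 × 3 = 3.6 (a 3-page spread = 3 pages).
P(N ≥ 5) = 1 − P(N ≤ 4) = 1 − Σ_{j=0}^{4} e^(−μ) μ^j/j! ≈ 0.2936.

0.2936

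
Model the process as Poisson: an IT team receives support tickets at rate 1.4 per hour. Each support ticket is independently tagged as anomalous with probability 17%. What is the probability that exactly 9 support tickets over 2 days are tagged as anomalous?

Thinning: the support tickets that are tagged as anomalous themselves form a Poisson process with rate 0.17 × 1.4 = 0.238 per hour.
Over the interval, μ = 0.238 × 48 = 11.424 (2 days = 48 hours).
P(N = 9) = e^(−11.424) · 11.424^9/9! ≈ 0.0998.

0.0998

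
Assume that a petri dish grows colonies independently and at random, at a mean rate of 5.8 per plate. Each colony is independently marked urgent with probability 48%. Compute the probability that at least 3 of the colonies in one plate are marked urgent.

0.5267

Thinning: the colonies that are marked urgent themselves form a Poisson process with rate 0.48 × 5.8 = 2.784 per plate.
So μ = 2.784.
P(N ≥ 3) = 1 − P(N ≤ 2) ≈ 0.5267.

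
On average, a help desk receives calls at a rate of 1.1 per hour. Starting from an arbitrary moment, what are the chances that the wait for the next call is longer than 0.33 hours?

The wait for the next event is exponential with rate λ = 1.1 per hour.
P(T > 0.33) = e^(−λt) = e^(−1.1 × 0.33) = e^(−0.363) ≈ 0.6956.

0.6956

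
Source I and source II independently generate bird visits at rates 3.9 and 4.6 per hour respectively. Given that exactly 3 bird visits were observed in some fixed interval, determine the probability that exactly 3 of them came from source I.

Given the total, each event is independently from source I with probability p = λ_I/(λ_I+λ_II) = 3.9/8.5 ≈ 0.4588.
So K ~ Binomial(3, 3.9/8.5): P(K = 3) = C(3,3) · (3.9/8.5)^3 · (4.6/8.5)^0 ≈ 0.0966.

0.0966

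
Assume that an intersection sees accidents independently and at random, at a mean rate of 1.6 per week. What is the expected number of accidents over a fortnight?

3.2

E[N] = λt = 1.6 × 2 = 3.2 (a fortnight = 2 weeks).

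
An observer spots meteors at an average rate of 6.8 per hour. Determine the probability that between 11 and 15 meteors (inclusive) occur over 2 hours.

Over the interval, μ = 6.8 × 2 = 13.6 (2 hours).
P(11 ≤ N ≤ 15) = Σ_{j=11}^{15} e^(−13.6) · 13.6^j/j! ≈ 0.5046.

0.5046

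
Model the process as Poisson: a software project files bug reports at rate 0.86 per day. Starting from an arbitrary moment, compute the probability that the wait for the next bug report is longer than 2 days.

The wait for the next event is exponential with rate λ = 0.86 per day.
P(T > 2) = e^(−λt) = e^(−0.86 × 2) = e^(−1.72) ≈ 0.1791.

0.1791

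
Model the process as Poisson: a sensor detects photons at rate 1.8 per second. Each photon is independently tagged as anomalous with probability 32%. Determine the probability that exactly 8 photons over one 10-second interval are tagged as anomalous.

0.0947

Thinning: the photons that are tagged as anomalous themselves form a Poisson process with rate 0.32 × 1.8 = 0.576 per second.
Over the interval, μ = 0.576 × 10 = 5.76 (a 10-second interval = 10 seconds).
P(N = 8) = e^(−5.76) · 5.76^8/8! ≈ 0.0947.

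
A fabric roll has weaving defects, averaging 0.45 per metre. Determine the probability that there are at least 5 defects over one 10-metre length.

Over the interval, μ = 0.45 × 10 = 4.5 (a 10-metre length = 10 metres).
P(N ≥ 5) = 1 − P(N ≤ 4) = 1 − Σ_{j=0}^{4} e^(−μ) μ^j/j! ≈ 0.4679.

0.4679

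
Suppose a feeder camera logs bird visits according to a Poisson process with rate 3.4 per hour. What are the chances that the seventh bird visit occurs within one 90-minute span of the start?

Over the interval, μ = 3.4 × 1.5 = 5.1 (a 90-minute span = 1.5 hours).
The seventh arrival falls in the interval iff at least 7 events occur there: P(S_7 ≤ t) = P(N ≥ 7) = 1 − P(N ≤ 6) ≈ 0.2526.

0.2526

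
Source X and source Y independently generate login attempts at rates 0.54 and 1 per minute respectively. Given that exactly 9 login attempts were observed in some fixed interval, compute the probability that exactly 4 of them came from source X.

0.2199

Given the total, each event is independently from source X with probability p = λ_X/(λ_X+λ_Y) = 0.54/1.54 ≈ 0.3506.
So K ~ Binomial(9, 0.54/1.54): P(K = 4) = C(9,4) · (0.54/1.54)^4 · (1/1.54)^5 ≈ 0.2199.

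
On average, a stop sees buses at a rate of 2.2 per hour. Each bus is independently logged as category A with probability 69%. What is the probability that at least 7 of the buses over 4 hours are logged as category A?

Thinning: the buses that are logged as category A themselves form a Poisson process with rate 0.69 × 2.2 = 1.518 per hour.
Over the interval, μ = 1.518 × 4 = 6.072 (4 hours).
P(N ≥ 7) = 1 − P(N ≤ 6) ≈ 0.4053.

0.4053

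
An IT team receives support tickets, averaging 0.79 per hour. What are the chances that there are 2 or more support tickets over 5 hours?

0.9047

Over the interval, μ = 0.79 × 5 = 3.95 (5 hours).
P(N ≥ 2) = 1 − P(N ≤ 1) = 1 − Σ_{j=0}^{1} e^(−μ) μ^j/j! ≈ 0.9047.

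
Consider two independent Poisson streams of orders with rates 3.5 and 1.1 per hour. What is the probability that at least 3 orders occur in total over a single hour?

0.8374

Independent Poisson processes superpose: combined rate λ = 3.5 + 1.1 = 4.6 per hour.
So μ = 4.6.
P(N ≥ 3) = 1 − P(N ≤ 2) ≈ 0.8374.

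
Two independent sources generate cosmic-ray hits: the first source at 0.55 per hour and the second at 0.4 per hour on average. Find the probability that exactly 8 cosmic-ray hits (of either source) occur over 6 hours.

0.0925

Independent Poisson processes superpose: combined rate λ = 0.55 + 0.4 = 0.95 per hour.
Over the interval, μ = 0.95 × 6 = 5.7 (6 hours).
P(N = 8) = e^(−5.7) · 5.7^8/8! ≈ 0.0925.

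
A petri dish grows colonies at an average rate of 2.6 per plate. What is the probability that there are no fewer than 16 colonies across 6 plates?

0.4931

Over the interval, μ = 2.6 × 6 = 15.6 (6 plates).
P(N ≥ 16) = 1 − P(N ≤ 15) = 1 − Σ_{j=0}^{15} e^(−μ) μ^j/j! ≈ 0.4931.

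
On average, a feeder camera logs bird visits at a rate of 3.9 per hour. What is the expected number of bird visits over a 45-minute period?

E[N] = λt = 3.9 × 0.75 = 2.925 (a 45-minute period = 0.75 hours).

2.925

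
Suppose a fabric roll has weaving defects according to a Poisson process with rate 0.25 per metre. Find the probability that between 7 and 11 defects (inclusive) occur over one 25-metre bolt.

Over the interval, μ = 0.25 × 25 = 6.25 (a 25-metre bolt = 25 metres).
P(7 ≤ N ≤ 11) = Σ_{j=7}^{11} e^(−6.25) · 6.25^j/j! ≈ 0.4075.

0.4075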